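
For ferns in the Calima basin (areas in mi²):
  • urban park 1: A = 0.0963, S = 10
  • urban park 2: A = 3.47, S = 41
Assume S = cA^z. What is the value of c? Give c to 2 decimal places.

25.12

z = ln(S₂/S₁) / ln(A₂/A₁) = ln(41/10) / ln(3.47/0.0963) = 1.4110 / 3.5844 = 0.3936
c = S₁ / A₁^z = 10 / 0.0963^0.3936 = 10 / 0.398 = 25.12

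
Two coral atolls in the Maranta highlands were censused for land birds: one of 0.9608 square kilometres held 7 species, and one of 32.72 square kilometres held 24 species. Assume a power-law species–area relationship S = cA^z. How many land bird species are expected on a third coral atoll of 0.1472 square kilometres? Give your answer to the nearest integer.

4

z = ln(24/7) / ln(32.72/0.9608) = 1.2321 / 3.5280 = 0.3492
c = 7 / 0.9608^0.3492 = 7 / 0.9861 = 7.098
S₃ = 7.098 × 0.1472^0.3492 = 7.098 × 0.5121 ≈ 3.635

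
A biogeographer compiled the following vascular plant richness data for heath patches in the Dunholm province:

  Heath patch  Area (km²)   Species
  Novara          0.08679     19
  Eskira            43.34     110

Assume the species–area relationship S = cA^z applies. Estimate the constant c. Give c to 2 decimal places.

37.91

z = ln(S₂/S₁) / ln(A₂/A₁) = ln(110/19) / ln(43.34/0.08679) = 1.7560 / 6.2133 = 0.2826
c = S₁ / A₁^z = 19 / 0.08679^0.2826 = 19 / 0.5012 = 37.91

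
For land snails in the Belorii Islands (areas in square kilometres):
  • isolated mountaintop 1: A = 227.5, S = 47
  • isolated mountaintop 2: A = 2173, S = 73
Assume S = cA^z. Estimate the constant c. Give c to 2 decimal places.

16.30

z = ln(S₂/S₁) / ln(A₂/A₁) = ln(73/47) / ln(2173/227.5) = 0.4403 / 2.2567 = 0.1951
c = S₁ / A₁^z = 47 / 227.5^0.1951 = 47 / 2.883 = 16.3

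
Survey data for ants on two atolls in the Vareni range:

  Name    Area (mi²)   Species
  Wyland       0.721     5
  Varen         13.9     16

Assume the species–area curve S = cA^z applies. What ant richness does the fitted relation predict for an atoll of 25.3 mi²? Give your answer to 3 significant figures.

20.2

z = ln(16/5) / ln(13.9/0.721) = 1.1632 / 2.9590 = 0.3931
c = 5 / 0.721^0.3931 = 5 / 0.8793 = 5.686
S₃ = 5.686 × 25.3^0.3931 = 5.686 × 3.561 ≈ 20.25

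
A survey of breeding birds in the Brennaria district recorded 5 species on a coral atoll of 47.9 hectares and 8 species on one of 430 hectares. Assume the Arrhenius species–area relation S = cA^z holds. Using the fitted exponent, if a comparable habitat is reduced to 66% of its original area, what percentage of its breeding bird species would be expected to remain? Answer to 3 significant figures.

91.5%

z = ln(8/5) / ln(430/47.9) = 0.4700 / 2.1947 = 0.2142
S_new/S_old = (A_new/A_old)^z = 0.66^0.2142 = exp(0.2142 × -0.4155) = 0.9149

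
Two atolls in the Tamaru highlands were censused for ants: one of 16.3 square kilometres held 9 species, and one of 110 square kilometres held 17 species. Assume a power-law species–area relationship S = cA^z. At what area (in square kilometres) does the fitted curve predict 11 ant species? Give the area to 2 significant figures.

30 square kilometres

z = ln(17/9) / ln(110/16.3) = 0.6360 / 1.9093 = 0.3331
c = 9 / 16.3^0.3331 = 9 / 2.534 = 3.552
A = (11/3.552)^(1/0.3331) ⇒ ln A = ln(3.097)/0.3331 = 3.3936
A = e^3.3936 ≈ 29.77 square kilometres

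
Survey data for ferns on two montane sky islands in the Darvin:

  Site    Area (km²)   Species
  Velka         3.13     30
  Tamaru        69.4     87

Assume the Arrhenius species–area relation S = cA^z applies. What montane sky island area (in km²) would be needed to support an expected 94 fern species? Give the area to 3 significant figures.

86.9 km²

z = ln(87/30) / ln(69.4/3.13) = 1.0647 / 3.0989 = 0.3436
c = 30 / 3.13^0.3436 = 30 / 1.48 = 20.27
A = (94/20.27)^(1/0.3436) ⇒ ln A = ln(4.637)/0.3436 = 4.4651
A = e^4.4651 ≈ 86.93 km²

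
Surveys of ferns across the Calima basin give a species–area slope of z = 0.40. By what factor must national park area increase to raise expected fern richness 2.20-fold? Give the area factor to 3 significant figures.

7.18

(A₂/A₁)^0.4 = 2.2, so A₂/A₁ = 2.2^(1/0.4) = 2.2^2.5
ln(A₂/A₁) = ln 2.2 / 0.4 = 0.7885 / 0.4 = 1.9711
A₂/A₁ = e^1.9711 ≈ 7.179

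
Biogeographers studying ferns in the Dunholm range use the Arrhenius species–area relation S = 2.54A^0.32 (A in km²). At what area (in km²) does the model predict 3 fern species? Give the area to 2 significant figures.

1.7 km²

3 = 2.54 × A^0.32  ⇒  A^0.32 = 3/2.54 = 1.181
ln A = ln(1.181) / 0.32 = 0.1664 / 0.32 = 0.5202
A = e^0.5202 ≈ 1.682 km²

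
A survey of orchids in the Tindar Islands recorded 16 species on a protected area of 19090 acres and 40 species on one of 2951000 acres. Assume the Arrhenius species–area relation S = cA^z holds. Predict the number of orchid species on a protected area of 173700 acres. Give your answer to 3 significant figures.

z = ln(40/16) / ln(2951000/19090) = 0.9163 / 5.0407 = 0.1818
c = 16 / 19090^0.1818 = 16 / 6 = 2.667
S₃ = 2.667 × 173700^0.1818 = 2.667 × 8.963 ≈ 23.9

23.9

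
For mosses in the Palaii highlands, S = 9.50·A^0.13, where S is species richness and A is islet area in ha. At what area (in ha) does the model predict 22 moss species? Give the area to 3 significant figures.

22 = 9.5 × A^0.13  ⇒  A^0.13 = 22/9.5 = 2.316
ln A = ln(2.316) / 0.13 = 0.8398 / 0.13 = 6.4596
A = e^6.4596 ≈ 638.8 ha

639 ha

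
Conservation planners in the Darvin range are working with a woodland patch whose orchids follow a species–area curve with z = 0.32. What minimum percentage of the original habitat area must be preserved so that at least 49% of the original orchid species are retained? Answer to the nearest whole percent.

Need (A_new/A_old)^0.32 = 0.49, so A_new/A_old = 0.49^(1/0.32) = 0.49^3.125
ln(A_new/A_old) = ln 0.49 / 0.32 = -0.7133 / 0.32 = -2.2292
A_new/A_old = e^-2.2292 ≈ 0.1076

11%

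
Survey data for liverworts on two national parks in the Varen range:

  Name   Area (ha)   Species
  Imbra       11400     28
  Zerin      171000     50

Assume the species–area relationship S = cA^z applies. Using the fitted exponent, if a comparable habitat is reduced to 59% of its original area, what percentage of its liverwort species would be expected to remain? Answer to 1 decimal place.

z = ln(50/28) / ln(171000/11400) = 0.5798 / 2.7081 = 0.2141
S_new/S_old = (A_new/A_old)^z = 0.59^0.2141 = exp(0.2141 × -0.5276) = 0.8932

89.3%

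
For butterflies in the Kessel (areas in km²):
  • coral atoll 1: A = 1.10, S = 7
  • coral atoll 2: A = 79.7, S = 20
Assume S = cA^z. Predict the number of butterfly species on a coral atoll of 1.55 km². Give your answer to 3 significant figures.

7.61

z = ln(20/7) / ln(79.7/1.1) = 1.0498 / 4.2830 = 0.2451
c = 7 / 1.1^0.2451 = 7 / 1.024 = 6.838
S₃ = 6.838 × 1.55^0.2451 = 6.838 × 1.113 ≈ 7.614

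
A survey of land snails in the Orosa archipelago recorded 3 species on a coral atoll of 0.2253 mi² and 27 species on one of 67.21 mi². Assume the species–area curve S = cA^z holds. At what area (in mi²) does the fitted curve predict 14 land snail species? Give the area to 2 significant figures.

12 mi²

z = ln(27/3) / ln(67.21/0.2253) = 2.1972 / 5.6981 = 0.3856
c = 3 / 0.2253^0.3856 = 3 / 0.5629 = 5.33
A = (14/5.33)^(1/0.3856) ⇒ ln A = ln(2.627)/0.3856 = 2.5046
A = e^2.5046 ≈ 12.24 mi²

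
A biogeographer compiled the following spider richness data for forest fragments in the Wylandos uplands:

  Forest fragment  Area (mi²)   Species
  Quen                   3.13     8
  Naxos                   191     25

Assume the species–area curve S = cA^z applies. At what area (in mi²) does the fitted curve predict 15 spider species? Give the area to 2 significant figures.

z = ln(25/8) / ln(191/3.13) = 1.1394 / 4.1112 = 0.2772
c = 8 / 3.13^0.2772 = 8 / 1.372 = 5.831
A = (15/5.831)^(1/0.2772) ⇒ ln A = ln(2.572)/0.2772 = 3.4091
A = e^3.4091 ≈ 30.24 mi²

30 mi²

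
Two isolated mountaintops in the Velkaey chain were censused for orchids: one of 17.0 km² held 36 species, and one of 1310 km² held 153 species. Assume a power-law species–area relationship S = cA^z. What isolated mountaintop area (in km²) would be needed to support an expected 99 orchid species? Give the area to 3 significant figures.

354 km²

z = ln(153/36) / ln(1310/17) = 1.4469 / 4.3446 = 0.3330
c = 36 / 17^0.3330 = 36 / 2.569 = 14.01
A = (99/14.01)^(1/0.3330) ⇒ ln A = ln(7.065)/0.3330 = 5.8707
A = e^5.8707 ≈ 354.5 km²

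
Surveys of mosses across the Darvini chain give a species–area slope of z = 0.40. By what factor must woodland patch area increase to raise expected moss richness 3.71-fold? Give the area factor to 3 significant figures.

26.5

(A₂/A₁)^0.4 = 3.71, so A₂/A₁ = 3.71^(1/0.4) = 3.71^2.5
ln(A₂/A₁) = ln 3.71 / 0.4 = 1.3110 / 0.4 = 3.2776
A₂/A₁ = e^3.2776 ≈ 26.51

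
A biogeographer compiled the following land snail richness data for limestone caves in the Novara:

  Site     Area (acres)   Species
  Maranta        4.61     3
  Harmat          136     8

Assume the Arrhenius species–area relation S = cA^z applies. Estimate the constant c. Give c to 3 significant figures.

1.93

z = ln(S₂/S₁) / ln(A₂/A₁) = ln(8/3) / ln(136/4.61) = 0.9808 / 3.3844 = 0.2898
c = S₁ / A₁^z = 3 / 4.61^0.2898 = 3 / 1.557 = 1.927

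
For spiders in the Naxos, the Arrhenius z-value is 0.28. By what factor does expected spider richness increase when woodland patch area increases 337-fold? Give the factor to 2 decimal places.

5.10

S₂/S₁ = (A₂/A₁)^z = 337^0.28
ln(S₂/S₁) = 0.28 × ln 337 = 0.28 × 5.8201 = 1.6296
S₂/S₁ = e^1.6296 ≈ 5.102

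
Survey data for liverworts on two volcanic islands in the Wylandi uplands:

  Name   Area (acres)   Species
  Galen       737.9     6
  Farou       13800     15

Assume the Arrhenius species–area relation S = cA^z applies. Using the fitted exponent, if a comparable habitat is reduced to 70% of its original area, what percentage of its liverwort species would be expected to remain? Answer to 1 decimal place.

89.4%

z = ln(15/6) / ln(13800/737.9) = 0.9163 / 2.9286 = 0.3129
S_new/S_old = (A_new/A_old)^z = 0.7^0.3129 = exp(0.3129 × -0.3567) = 0.8944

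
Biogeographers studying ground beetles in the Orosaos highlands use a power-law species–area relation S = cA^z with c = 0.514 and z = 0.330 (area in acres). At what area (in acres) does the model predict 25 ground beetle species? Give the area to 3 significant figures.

25 = 0.514 × A^0.33  ⇒  A^0.33 = 25/0.514 = 48.64
ln A = ln(48.64) / 0.33 = 3.8844 / 0.33 = 11.7709
A = e^11.7709 ≈ 129435 acres

129000 acres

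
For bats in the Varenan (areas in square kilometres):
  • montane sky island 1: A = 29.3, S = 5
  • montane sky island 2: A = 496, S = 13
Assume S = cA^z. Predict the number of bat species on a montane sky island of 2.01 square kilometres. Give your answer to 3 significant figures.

2.02

z = ln(13/5) / ln(496/29.3) = 0.9555 / 2.8290 = 0.3378
c = 5 / 29.3^0.3378 = 5 / 3.129 = 1.598
S₃ = 1.598 × 2.01^0.3378 = 1.598 × 1.266 ≈ 2.023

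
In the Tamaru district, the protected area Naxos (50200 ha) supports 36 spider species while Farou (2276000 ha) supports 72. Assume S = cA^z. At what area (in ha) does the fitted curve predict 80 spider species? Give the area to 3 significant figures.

z = ln(72/36) / ln(2276000/50200) = 0.6931 / 3.8142 = 0.1817
c = 36 / 50200^0.1817 = 36 / 7.149 = 5.036
A = (80/5.036)^(1/0.1817) ⇒ ln A = ln(15.89)/0.1817 = 15.2177
A = e^15.2177 ≈ 4064065 ha

4060000 ha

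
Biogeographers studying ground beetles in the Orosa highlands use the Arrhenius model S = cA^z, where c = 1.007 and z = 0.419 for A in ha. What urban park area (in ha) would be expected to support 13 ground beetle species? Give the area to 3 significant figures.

448 ha

13 = 1.007 × A^0.419  ⇒  A^0.419 = 13/1.007 = 12.91
ln A = ln(12.91) / 0.419 = 2.5580 / 0.419 = 6.1049
A = e^6.1049 ≈ 448.1 ha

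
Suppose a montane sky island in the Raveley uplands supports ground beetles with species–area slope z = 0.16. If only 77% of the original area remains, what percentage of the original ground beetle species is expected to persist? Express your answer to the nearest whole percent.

96%

S_new/S_old = (A_new/A_old)^z = 0.77^0.16
= exp(0.16 × ln 0.77) = exp(0.16 × -0.2614) = exp(-0.0418) ≈ 0.959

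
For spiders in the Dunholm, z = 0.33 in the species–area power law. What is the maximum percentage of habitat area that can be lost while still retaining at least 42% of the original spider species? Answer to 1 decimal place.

Need (A_new/A_old)^0.33 = 0.42, so A_new/A_old = 0.42^(1/0.33) = 0.42^3.03
ln(A_new/A_old) = ln 0.42 / 0.33 = -0.8675 / 0.33 = -2.6288
A_new/A_old = e^-2.6288 ≈ 0.07217
Fraction that can be lost = 1 − 0.07217 = 0.9278

92.8%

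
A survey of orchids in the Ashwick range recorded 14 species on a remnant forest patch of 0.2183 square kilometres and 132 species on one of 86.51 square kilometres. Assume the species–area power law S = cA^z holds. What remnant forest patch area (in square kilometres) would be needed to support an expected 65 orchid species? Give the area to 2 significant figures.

13 square kilometres

z = ln(132/14) / ln(86.51/0.2183) = 2.2437 / 5.9821 = 0.3751
c = 14 / 0.2183^0.3751 = 14 / 0.5651 = 24.78
A = (65/24.78)^(1/0.3751) ⇒ ln A = ln(2.624)/0.3751 = 2.5715
A = e^2.5715 ≈ 13.09 square kilometres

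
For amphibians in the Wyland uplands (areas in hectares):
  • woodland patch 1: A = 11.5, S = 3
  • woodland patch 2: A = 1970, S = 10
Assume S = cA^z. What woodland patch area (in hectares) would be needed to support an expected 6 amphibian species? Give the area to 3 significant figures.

222 hectares

z = ln(10/3) / ln(1970/11.5) = 1.2040 / 5.1434 = 0.2341
c = 3 / 11.5^0.2341 = 3 / 1.771 = 1.694
A = (6/1.694)^(1/0.2341) ⇒ ln A = ln(3.543)/0.2341 = 5.4035
A = e^5.4035 ≈ 222.2 hectares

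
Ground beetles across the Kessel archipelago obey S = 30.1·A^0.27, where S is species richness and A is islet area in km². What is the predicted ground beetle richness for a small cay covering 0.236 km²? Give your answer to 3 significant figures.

20.4

S = 30.1 × 0.236^0.27 = 30.1 × 0.6772 ≈ 20.38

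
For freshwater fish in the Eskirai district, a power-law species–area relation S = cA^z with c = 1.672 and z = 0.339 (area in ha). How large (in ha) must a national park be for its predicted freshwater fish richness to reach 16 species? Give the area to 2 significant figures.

780 ha

16 = 1.672 × A^0.339  ⇒  A^0.339 = 16/1.672 = 9.569
ln A = ln(9.569) / 0.339 = 2.2586 / 0.339 = 6.6624
A = e^6.6624 ≈ 782.5 ha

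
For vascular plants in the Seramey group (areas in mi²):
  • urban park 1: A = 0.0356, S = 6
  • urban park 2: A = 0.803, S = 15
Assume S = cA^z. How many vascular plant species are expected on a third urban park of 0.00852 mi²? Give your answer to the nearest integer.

z = ln(15/6) / ln(0.803/0.0356) = 0.9163 / 3.1160 = 0.2941
c = 6 / 0.0356^0.2941 = 6 / 0.375 = 16
S₃ = 16 × 0.00852^0.2941 = 16 × 0.2463 ≈ 3.94

4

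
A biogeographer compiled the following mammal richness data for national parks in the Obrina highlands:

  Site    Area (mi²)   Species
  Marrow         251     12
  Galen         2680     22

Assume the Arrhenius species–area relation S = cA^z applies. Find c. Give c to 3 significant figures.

z = ln(S₂/S₁) / ln(A₂/A₁) = ln(22/12) / ln(2680/251) = 0.6061 / 2.3681 = 0.2560
c = S₁ / A₁^z = 12 / 251^0.2560 = 12 / 4.114 = 2.917

2.92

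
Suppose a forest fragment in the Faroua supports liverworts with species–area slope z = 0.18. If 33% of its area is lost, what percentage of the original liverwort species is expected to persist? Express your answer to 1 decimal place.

S_new/S_old = (A_new/A_old)^z = 0.67^0.18
= exp(0.18 × ln 0.67) = exp(0.18 × -0.4005) = exp(-0.0721) ≈ 0.9305

93.0%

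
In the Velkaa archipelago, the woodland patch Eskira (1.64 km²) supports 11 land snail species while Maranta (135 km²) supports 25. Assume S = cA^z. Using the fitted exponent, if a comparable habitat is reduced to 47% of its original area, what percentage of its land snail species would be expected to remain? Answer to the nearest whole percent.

z = ln(25/11) / ln(135/1.64) = 0.8210 / 4.4106 = 0.1861
S_new/S_old = (A_new/A_old)^z = 0.47^0.1861 = exp(0.1861 × -0.7550) = 0.8689

87%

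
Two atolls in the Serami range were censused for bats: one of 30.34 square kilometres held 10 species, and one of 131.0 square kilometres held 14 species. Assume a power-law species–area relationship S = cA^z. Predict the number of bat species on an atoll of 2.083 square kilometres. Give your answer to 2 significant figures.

z = ln(14/10) / ln(131/30.34) = 0.3365 / 1.4627 = 0.2300
c = 10 / 30.34^0.2300 = 10 / 2.192 = 4.561
S₃ = 4.561 × 2.083^0.2300 = 4.561 × 1.184 ≈ 5.4

5.4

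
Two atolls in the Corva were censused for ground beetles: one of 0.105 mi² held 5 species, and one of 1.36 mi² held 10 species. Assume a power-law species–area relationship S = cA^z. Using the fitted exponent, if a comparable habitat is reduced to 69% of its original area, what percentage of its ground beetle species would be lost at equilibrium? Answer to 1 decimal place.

9.6%

z = ln(10/5) / ln(1.36/0.105) = 0.6931 / 2.5613 = 0.2706
S_new/S_old = (A_new/A_old)^z = 0.69^0.2706 = exp(0.2706 × -0.3711) = 0.9045
Fraction lost = 1 − 0.9045 = 0.09554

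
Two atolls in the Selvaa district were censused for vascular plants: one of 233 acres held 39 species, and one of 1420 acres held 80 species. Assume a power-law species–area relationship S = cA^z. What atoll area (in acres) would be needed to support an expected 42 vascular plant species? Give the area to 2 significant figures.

z = ln(80/39) / ln(1420/233) = 0.7185 / 1.8074 = 0.3975
c = 39 / 233^0.3975 = 39 / 8.731 = 4.467
A = (42/4.467)^(1/0.3975) ⇒ ln A = ln(9.403)/0.3975 = 5.6375
A = e^5.6375 ≈ 280.8 acres

280 acres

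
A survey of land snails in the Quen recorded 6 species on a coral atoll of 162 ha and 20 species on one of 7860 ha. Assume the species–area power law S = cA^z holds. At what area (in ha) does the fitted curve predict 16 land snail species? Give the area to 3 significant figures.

z = ln(20/6) / ln(7860/162) = 1.2040 / 3.8819 = 0.3101
c = 6 / 162^0.3101 = 6 / 4.845 = 1.238
A = (16/1.238)^(1/0.3101) ⇒ ln A = ln(12.92)/0.3101 = 8.2501
A = e^8.2501 ≈ 3828 ha

3830 ha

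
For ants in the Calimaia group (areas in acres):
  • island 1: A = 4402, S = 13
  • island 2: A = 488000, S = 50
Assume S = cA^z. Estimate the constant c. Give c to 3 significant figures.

1.18

z = ln(S₂/S₁) / ln(A₂/A₁) = ln(50/13) / ln(488000/4402) = 1.3471 / 4.7083 = 0.2861
c = S₁ / A₁^z = 13 / 4402^0.2861 = 13 / 11.03 = 1.179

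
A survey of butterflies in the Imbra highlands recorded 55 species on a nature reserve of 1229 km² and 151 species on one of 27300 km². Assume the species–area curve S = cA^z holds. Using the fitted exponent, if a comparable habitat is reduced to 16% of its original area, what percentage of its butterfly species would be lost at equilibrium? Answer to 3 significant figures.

44.9%

z = ln(151/55) / ln(27300/1229) = 1.0099 / 3.1007 = 0.3257
S_new/S_old = (A_new/A_old)^z = 0.16^0.3257 = exp(0.3257 × -1.8326) = 0.5505
Fraction lost = 1 − 0.5505 = 0.4495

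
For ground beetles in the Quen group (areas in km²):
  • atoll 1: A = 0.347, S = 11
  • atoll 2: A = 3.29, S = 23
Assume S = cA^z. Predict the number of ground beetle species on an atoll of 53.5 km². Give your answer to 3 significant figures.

z = ln(23/11) / ln(3.29/0.347) = 0.7376 / 2.2493 = 0.3279
c = 11 / 0.347^0.3279 = 11 / 0.7067 = 15.56
S₃ = 15.56 × 53.5^0.3279 = 15.56 × 3.688 ≈ 57.4

57.4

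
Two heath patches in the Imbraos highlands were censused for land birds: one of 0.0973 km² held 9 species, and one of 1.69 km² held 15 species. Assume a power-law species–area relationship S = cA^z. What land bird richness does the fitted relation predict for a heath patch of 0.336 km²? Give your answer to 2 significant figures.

z = ln(15/9) / ln(1.69/0.0973) = 0.5108 / 2.8547 = 0.1789
c = 9 / 0.0973^0.1789 = 9 / 0.6591 = 13.66
S₃ = 13.66 × 0.336^0.1789 = 13.66 × 0.8227 ≈ 11.23

11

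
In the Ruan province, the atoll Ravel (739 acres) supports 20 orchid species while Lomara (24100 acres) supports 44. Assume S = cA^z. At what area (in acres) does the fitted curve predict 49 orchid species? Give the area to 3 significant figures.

z = ln(44/20) / ln(24100/739) = 0.7885 / 3.4847 = 0.2263
c = 20 / 739^0.2263 = 20 / 4.457 = 4.487
A = (49/4.487)^(1/0.2263) ⇒ ln A = ln(10.92)/0.2263 = 10.5657
A = e^10.5657 ≈ 38780 acres

38800 acres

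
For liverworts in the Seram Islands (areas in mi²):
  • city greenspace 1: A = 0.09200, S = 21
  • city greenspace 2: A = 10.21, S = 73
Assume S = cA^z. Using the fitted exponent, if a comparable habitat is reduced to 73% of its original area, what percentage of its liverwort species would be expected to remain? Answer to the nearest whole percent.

92%

z = ln(73/21) / ln(10.21/0.092) = 1.2459 / 4.7093 = 0.2646
S_new/S_old = (A_new/A_old)^z = 0.73^0.2646 = exp(0.2646 × -0.3147) = 0.9201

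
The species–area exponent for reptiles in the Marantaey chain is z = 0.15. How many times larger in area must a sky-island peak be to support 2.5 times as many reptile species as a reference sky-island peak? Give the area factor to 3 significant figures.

450

(A₂/A₁)^0.15 = 2.5, so A₂/A₁ = 2.5^(1/0.15) = 2.5^6.667
ln(A₂/A₁) = ln 2.5 / 0.15 = 0.9163 / 0.15 = 6.1086
A₂/A₁ = e^6.1086 ≈ 449.7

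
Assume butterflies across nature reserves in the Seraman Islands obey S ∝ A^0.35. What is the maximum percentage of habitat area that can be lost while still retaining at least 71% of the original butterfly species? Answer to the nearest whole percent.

62%

Need (A_new/A_old)^0.35 = 0.71, so A_new/A_old = 0.71^(1/0.35) = 0.71^2.857
ln(A_new/A_old) = ln 0.71 / 0.35 = -0.3425 / 0.35 = -0.9785
A_new/A_old = e^-0.9785 ≈ 0.3759
Fraction that can be lost = 1 − 0.3759 = 0.6241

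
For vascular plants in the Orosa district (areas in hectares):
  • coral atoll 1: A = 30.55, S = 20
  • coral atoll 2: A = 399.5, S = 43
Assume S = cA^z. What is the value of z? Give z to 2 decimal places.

Taking logs: ln S = ln c + z ln A, so z = (ln S₂ − ln S₁)/(ln A₂ − ln A₁).
z = ln(43/20) / ln(399.5/30.55) = ln(2.15) / ln(13.08) = 0.7655 / 2.5708 = 0.2977

0.30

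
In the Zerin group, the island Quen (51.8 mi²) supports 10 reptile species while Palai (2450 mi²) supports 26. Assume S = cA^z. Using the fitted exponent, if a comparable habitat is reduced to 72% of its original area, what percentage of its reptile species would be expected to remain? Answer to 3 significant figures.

z = ln(26/10) / ln(2450/51.8) = 0.9555 / 3.8565 = 0.2478
S_new/S_old = (A_new/A_old)^z = 0.72^0.2478 = exp(0.2478 × -0.3285) = 0.9218

92.2%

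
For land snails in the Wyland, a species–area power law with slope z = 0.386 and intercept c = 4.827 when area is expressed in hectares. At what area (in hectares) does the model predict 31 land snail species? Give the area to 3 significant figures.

31 = 4.827 × A^0.386  ⇒  A^0.386 = 31/4.827 = 6.422
ln A = ln(6.422) / 0.386 = 1.8598 / 0.386 = 4.8180
A = e^4.8180 ≈ 123.7 hectares

124 hectares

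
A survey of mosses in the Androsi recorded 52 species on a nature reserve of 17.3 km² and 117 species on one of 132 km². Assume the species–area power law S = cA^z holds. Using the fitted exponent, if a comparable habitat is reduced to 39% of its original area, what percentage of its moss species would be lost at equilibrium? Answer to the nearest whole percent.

31%

z = ln(117/52) / ln(132/17.3) = 0.8109 / 2.0321 = 0.3991
S_new/S_old = (A_new/A_old)^z = 0.39^0.3991 = exp(0.3991 × -0.9416) = 0.6868
Fraction lost = 1 − 0.6868 = 0.3132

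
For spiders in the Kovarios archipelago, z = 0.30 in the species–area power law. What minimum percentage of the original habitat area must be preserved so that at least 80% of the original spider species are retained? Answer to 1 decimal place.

Need (A_new/A_old)^0.3 = 0.8, so A_new/A_old = 0.8^(1/0.3) = 0.8^3.333
ln(A_new/A_old) = ln 0.8 / 0.3 = -0.2231 / 0.3 = -0.7438
A_new/A_old = e^-0.7438 ≈ 0.4753

47.5%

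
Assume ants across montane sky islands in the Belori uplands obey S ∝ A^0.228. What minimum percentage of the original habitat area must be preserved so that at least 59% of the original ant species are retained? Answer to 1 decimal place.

9.9%

Need (A_new/A_old)^0.228 = 0.59, so A_new/A_old = 0.59^(1/0.228) = 0.59^4.386
ln(A_new/A_old) = ln 0.59 / 0.228 = -0.5276 / 0.228 = -2.3142
A_new/A_old = e^-2.3142 ≈ 0.09885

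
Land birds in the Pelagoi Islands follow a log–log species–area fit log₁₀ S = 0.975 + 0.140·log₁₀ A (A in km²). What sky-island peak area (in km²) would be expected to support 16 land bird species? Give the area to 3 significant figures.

43.3 km²

16 = 9.441 × A^0.14  ⇒  A^0.14 = 16/9.441 = 1.695
ln A = ln(1.695) / 0.14 = 0.5276 / 0.14 = 3.7683
A = e^3.7683 ≈ 43.31 km²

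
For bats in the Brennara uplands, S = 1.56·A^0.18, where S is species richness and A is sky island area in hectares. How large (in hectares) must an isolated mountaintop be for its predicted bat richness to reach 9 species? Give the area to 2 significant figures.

9 = 1.56 × A^0.18  ⇒  A^0.18 = 9/1.56 = 5.769
ln A = ln(5.769) / 0.18 = 1.7525 / 0.18 = 9.7363
A = e^9.7363 ≈ 16921 hectares

17000 hectares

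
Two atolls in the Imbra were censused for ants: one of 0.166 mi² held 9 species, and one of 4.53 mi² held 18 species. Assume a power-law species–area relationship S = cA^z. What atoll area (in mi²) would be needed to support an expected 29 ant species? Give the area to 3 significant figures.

z = ln(18/9) / ln(4.53/0.166) = 0.6931 / 3.3065 = 0.2096
c = 9 / 0.166^0.2096 = 9 / 0.6863 = 13.11
A = (29/13.11)^(1/0.2096) ⇒ ln A = ln(2.211)/0.2096 = 3.7858
A = e^3.7858 ≈ 44.07 mi²

44.1 mi²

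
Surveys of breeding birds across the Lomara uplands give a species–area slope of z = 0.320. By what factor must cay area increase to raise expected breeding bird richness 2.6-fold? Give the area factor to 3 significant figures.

(A₂/A₁)^0.32 = 2.6, so A₂/A₁ = 2.6^(1/0.32) = 2.6^3.125
ln(A₂/A₁) = ln 2.6 / 0.32 = 0.9555 / 0.32 = 2.9860
A₂/A₁ = e^2.9860 ≈ 19.81

19.8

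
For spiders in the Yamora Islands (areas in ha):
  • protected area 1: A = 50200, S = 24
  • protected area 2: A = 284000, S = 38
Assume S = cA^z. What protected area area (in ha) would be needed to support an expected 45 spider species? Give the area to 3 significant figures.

z = ln(38/24) / ln(284000/50200) = 0.4595 / 1.7330 = 0.2652
c = 24 / 50200^0.2652 = 24 / 17.64 = 1.361
A = (45/1.361)^(1/0.2652) ⇒ ln A = ln(33.07)/0.2652 = 13.1943
A = e^13.1943 ≈ 537315 ha

537000 ha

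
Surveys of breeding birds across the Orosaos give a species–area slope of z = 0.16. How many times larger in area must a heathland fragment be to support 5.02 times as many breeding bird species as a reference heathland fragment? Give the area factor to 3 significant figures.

(A₂/A₁)^0.16 = 5.02, so A₂/A₁ = 5.02^(1/0.16) = 5.02^6.25
ln(A₂/A₁) = ln 5.02 / 0.16 = 1.6134 / 0.16 = 10.0839
A₂/A₁ = e^10.0839 ≈ 23955

24000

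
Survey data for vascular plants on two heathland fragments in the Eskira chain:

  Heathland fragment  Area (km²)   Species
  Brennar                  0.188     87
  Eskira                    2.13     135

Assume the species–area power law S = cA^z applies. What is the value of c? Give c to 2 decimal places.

z = ln(S₂/S₁) / ln(A₂/A₁) = ln(135/87) / ln(2.13/0.188) = 0.4394 / 2.4274 = 0.1810
c = S₁ / A₁^z = 87 / 0.188^0.1810 = 87 / 0.739 = 117.7

117.73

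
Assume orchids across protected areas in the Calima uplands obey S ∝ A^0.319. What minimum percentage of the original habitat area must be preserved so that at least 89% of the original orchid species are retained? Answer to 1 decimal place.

69.4%

Need (A_new/A_old)^0.319 = 0.89, so A_new/A_old = 0.89^(1/0.319) = 0.89^3.135
ln(A_new/A_old) = ln 0.89 / 0.319 = -0.1165 / 0.319 = -0.3653
A_new/A_old = e^-0.3653 ≈ 0.694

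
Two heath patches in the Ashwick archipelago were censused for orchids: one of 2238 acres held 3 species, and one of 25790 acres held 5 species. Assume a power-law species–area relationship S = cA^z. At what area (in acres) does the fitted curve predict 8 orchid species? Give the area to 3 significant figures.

z = ln(5/3) / ln(25790/2238) = 0.5108 / 2.4444 = 0.2090
c = 3 / 2238^0.2090 = 3 / 5.012 = 0.5985
A = (8/0.5985)^(1/0.2090) ⇒ ln A = ln(13.37)/0.2090 = 12.4068
A = e^12.4068 ≈ 244459 acres

244000 acres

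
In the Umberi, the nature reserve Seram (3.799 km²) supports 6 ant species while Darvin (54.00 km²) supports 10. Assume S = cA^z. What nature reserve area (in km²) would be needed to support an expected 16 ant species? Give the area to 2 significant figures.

620 km²

z = ln(10/6) / ln(54/3.799) = 0.5108 / 2.6542 = 0.1925
c = 6 / 3.799^0.1925 = 6 / 1.293 = 4.641
A = (16/4.641)^(1/0.1925) ⇒ ln A = ln(3.448)/0.1925 = 6.4311
A = e^6.4311 ≈ 620.9 km²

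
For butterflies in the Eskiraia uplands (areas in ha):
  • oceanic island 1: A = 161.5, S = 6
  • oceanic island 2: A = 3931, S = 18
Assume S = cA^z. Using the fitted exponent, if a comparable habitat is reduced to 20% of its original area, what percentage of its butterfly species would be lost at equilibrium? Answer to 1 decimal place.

z = ln(18/6) / ln(3931/161.5) = 1.0986 / 3.1921 = 0.3442
S_new/S_old = (A_new/A_old)^z = 0.2^0.3442 = exp(0.3442 × -1.6094) = 0.5747
Fraction lost = 1 − 0.5747 = 0.4253

42.5%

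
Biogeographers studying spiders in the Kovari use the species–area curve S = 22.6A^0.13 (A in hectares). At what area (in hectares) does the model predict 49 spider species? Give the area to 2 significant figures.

380 hectares

49 = 22.6 × A^0.13  ⇒  A^0.13 = 49/22.6 = 2.168
ln A = ln(2.168) / 0.13 = 0.7739 / 0.13 = 5.9528
A = e^5.9528 ≈ 384.8 hectares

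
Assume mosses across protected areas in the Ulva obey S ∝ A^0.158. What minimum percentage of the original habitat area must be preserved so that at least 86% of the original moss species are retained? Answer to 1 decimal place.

38.5%

Need (A_new/A_old)^0.158 = 0.86, so A_new/A_old = 0.86^(1/0.158) = 0.86^6.329
ln(A_new/A_old) = ln 0.86 / 0.158 = -0.1508 / 0.158 = -0.9546
A_new/A_old = e^-0.9546 ≈ 0.385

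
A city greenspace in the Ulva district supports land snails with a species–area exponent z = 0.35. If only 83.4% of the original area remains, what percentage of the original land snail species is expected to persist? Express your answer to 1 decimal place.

93.8%

S_new/S_old = (A_new/A_old)^z = 0.834^0.35
= exp(0.35 × ln 0.834) = exp(0.35 × -0.1815) = exp(-0.0635) ≈ 0.9384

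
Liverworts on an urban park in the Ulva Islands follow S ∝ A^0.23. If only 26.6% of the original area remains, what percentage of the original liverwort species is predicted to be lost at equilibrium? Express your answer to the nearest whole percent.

26%

S_new/S_old = (A_new/A_old)^z = 0.266^0.23
= exp(0.23 × ln 0.266) = exp(0.23 × -1.3243) = exp(-0.3046) ≈ 0.7374
Fraction lost = 1 − 0.7374 = 0.2626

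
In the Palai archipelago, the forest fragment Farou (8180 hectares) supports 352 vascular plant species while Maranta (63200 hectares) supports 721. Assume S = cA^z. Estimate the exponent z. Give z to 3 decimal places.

0.351

Taking logs: ln S = ln c + z ln A, so z = (ln S₂ − ln S₁)/(ln A₂ − ln A₁).
z = ln(721/352) / ln(63200/8180) = ln(2.048) / ln(7.726) = 0.7170 / 2.0446 = 0.3507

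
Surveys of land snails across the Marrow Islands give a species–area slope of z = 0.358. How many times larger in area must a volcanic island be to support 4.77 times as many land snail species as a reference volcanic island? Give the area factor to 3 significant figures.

(A₂/A₁)^0.358 = 4.77, so A₂/A₁ = 4.77^(1/0.358) = 4.77^2.793
ln(A₂/A₁) = ln 4.77 / 0.358 = 1.5623 / 0.358 = 4.3641
A₂/A₁ = e^4.3641 ≈ 78.58

78.6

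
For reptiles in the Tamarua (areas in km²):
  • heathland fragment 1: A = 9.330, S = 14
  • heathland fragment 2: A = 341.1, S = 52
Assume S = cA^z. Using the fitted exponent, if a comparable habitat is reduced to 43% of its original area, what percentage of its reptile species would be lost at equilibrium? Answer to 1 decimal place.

z = ln(52/14) / ln(341.1/9.33) = 1.3122 / 3.5989 = 0.3646
S_new/S_old = (A_new/A_old)^z = 0.43^0.3646 = exp(0.3646 × -0.8440) = 0.7351
Fraction lost = 1 − 0.7351 = 0.2649

26.5%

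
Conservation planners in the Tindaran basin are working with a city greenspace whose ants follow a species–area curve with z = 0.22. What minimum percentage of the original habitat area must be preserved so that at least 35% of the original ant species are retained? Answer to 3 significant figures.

0.846%

Need (A_new/A_old)^0.22 = 0.35, so A_new/A_old = 0.35^(1/0.22) = 0.35^4.545
ln(A_new/A_old) = ln 0.35 / 0.22 = -1.0498 / 0.22 = -4.7719
A_new/A_old = e^-4.7719 ≈ 0.008464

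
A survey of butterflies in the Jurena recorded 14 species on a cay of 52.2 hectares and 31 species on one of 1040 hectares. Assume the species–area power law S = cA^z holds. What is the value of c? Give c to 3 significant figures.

4.89

z = ln(S₂/S₁) / ln(A₂/A₁) = ln(31/14) / ln(1040/52.2) = 0.7949 / 2.9919 = 0.2657
c = S₁ / A₁^z = 14 / 52.2^0.2657 = 14 / 2.86 = 4.895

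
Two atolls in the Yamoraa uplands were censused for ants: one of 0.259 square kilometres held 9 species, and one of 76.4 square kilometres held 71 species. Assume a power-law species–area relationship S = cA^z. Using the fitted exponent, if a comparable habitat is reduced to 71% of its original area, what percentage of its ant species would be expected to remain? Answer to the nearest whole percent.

z = ln(71/9) / ln(76.4/0.259) = 2.0655 / 5.6869 = 0.3632
S_new/S_old = (A_new/A_old)^z = 0.71^0.3632 = exp(0.3632 × -0.3425) = 0.883

88%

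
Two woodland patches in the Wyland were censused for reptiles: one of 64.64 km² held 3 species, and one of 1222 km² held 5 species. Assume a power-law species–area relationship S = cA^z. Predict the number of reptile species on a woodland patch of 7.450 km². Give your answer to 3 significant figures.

z = ln(5/3) / ln(1222/64.64) = 0.5108 / 2.9394 = 0.1738
c = 3 / 64.64^0.1738 = 3 / 2.064 = 1.454
S₃ = 1.454 × 7.45^0.1738 = 1.454 × 1.418 ≈ 2.061

2.06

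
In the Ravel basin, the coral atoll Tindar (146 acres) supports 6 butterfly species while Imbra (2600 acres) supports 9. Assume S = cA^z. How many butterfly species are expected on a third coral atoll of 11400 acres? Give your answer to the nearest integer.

z = ln(9/6) / ln(2600/146) = 0.4055 / 2.8797 = 0.1408
c = 6 / 146^0.1408 = 6 / 2.017 = 2.974
S₃ = 2.974 × 11400^0.1408 = 2.974 × 3.726 ≈ 11.08

11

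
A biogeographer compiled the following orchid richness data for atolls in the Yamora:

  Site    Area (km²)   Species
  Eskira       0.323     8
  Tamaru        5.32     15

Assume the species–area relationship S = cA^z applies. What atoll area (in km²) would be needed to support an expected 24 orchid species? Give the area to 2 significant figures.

z = ln(15/8) / ln(5.32/0.323) = 0.6286 / 2.8016 = 0.2244
c = 8 / 0.323^0.2244 = 8 / 0.776 = 10.31
A = (24/10.31)^(1/0.2244) ⇒ ln A = ln(2.328)/0.2244 = 3.7662
A = e^3.7662 ≈ 43.21 km²

43 km²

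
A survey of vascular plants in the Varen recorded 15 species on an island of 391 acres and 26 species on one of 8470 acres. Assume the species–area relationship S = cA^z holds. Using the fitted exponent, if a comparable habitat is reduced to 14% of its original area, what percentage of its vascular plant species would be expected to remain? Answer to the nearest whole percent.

z = ln(26/15) / ln(8470/391) = 0.5500 / 3.0756 = 0.1788
S_new/S_old = (A_new/A_old)^z = 0.14^0.1788 = exp(0.1788 × -1.9661) = 0.7035

70%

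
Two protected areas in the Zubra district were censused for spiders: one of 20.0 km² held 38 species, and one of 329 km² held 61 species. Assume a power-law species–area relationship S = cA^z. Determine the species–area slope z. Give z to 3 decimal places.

0.169

Taking logs: ln S = ln c + z ln A, so z = (ln S₂ − ln S₁)/(ln A₂ − ln A₁).
z = ln(61/38) / ln(329/20) = ln(1.605) / ln(16.45) = 0.4733 / 2.8003 = 0.1690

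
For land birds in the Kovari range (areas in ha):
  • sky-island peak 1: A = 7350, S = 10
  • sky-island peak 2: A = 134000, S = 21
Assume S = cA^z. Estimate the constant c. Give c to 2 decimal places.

1.03

z = ln(S₂/S₁) / ln(A₂/A₁) = ln(21/10) / ln(134000/7350) = 0.7419 / 2.9031 = 0.2556
c = S₁ / A₁^z = 10 / 7350^0.2556 = 10 / 9.729 = 1.028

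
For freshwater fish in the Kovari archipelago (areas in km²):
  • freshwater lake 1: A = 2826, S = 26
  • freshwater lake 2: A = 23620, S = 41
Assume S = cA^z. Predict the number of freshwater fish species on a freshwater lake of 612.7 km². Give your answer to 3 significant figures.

18.7

z = ln(41/26) / ln(23620/2826) = 0.4555 / 2.1232 = 0.2145
c = 26 / 2826^0.2145 = 26 / 5.5 = 4.727
S₃ = 4.727 × 612.7^0.2145 = 4.727 × 3.962 ≈ 18.73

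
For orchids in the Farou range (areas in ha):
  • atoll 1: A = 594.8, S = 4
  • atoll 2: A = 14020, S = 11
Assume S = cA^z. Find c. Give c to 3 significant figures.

z = ln(S₂/S₁) / ln(A₂/A₁) = ln(11/4) / ln(14020/594.8) = 1.0116 / 3.1600 = 0.3201
c = S₁ / A₁^z = 4 / 594.8^0.3201 = 4 / 7.729 = 0.5175

0.518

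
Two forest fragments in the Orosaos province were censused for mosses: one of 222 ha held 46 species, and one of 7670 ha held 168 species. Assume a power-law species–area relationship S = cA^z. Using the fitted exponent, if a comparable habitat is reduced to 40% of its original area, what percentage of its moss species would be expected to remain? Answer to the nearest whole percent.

z = ln(168/46) / ln(7670/222) = 1.2953 / 3.5424 = 0.3657
S_new/S_old = (A_new/A_old)^z = 0.4^0.3657 = exp(0.3657 × -0.9163) = 0.7153

72%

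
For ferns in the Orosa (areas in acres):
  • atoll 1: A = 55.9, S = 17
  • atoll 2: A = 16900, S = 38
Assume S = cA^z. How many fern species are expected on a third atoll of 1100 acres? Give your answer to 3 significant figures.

25.9

z = ln(38/17) / ln(16900/55.9) = 0.8044 / 5.7115 = 0.1408
c = 17 / 55.9^0.1408 = 17 / 1.762 = 9.646
S₃ = 9.646 × 1100^0.1408 = 9.646 × 2.681 ≈ 25.86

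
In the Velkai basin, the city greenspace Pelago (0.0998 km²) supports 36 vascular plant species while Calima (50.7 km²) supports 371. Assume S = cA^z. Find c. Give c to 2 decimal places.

z = ln(S₂/S₁) / ln(A₂/A₁) = ln(371/36) / ln(50.7/0.0998) = 2.3327 / 6.2305 = 0.3744
c = S₁ / A₁^z = 36 / 0.0998^0.3744 = 36 / 0.422 = 85.31

85.31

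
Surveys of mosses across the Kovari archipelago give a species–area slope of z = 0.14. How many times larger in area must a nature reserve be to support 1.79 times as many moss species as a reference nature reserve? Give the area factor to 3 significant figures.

64.0

(A₂/A₁)^0.14 = 1.79, so A₂/A₁ = 1.79^(1/0.14) = 1.79^7.143
ln(A₂/A₁) = ln 1.79 / 0.14 = 0.5822 / 0.14 = 4.1587
A₂/A₁ = e^4.1587 ≈ 63.99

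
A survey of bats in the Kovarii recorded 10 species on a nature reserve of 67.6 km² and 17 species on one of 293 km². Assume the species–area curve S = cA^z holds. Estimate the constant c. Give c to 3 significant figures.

z = ln(S₂/S₁) / ln(A₂/A₁) = ln(17/10) / ln(293/67.6) = 0.5306 / 1.4666 = 0.3618
c = S₁ / A₁^z = 10 / 67.6^0.3618 = 10 / 4.593 = 2.177

2.18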